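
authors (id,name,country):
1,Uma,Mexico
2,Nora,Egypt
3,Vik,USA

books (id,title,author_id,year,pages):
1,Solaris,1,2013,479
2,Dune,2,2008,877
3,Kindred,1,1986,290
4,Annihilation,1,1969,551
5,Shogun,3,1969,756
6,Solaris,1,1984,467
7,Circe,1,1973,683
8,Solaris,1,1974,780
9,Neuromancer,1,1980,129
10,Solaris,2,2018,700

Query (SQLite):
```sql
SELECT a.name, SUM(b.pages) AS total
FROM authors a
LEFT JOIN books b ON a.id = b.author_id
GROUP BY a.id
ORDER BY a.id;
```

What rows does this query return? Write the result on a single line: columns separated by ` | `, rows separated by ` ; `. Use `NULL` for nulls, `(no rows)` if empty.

Uma | 3379 ; Nora | 1577 ; Vik | 756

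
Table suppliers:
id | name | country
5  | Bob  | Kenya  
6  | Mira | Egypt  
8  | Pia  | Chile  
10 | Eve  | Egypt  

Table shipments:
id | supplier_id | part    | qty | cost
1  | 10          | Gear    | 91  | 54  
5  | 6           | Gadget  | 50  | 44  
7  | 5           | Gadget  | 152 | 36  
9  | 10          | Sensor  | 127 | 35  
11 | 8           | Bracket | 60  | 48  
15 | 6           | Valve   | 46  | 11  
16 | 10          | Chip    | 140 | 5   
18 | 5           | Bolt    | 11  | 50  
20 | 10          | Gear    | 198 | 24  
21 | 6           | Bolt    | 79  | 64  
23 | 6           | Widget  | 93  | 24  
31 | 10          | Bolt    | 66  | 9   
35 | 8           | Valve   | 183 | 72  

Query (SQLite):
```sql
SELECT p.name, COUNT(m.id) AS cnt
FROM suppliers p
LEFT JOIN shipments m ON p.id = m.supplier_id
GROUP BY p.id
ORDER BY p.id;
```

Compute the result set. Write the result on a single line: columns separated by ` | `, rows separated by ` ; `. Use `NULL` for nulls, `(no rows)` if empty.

LEFT JOIN keeps every suppliers row; unmatched ones get NULL for shipments columns.
Group by suppliers.id and compute COUNT(m.id). COUNT(col) of an all-NULL group is 0.
  5: ids {7, 18} → COUNT(m.id)=2
  6: ids {5, 15, 21, 23} → COUNT(m.id)=4
  8: ids {11, 35} → COUNT(m.id)=2
  10: ids {1, 9, 16, 20, 31} → COUNT(m.id)=5

Bob | 2 ; Mira | 4 ; Pia | 2 ; Eve | 5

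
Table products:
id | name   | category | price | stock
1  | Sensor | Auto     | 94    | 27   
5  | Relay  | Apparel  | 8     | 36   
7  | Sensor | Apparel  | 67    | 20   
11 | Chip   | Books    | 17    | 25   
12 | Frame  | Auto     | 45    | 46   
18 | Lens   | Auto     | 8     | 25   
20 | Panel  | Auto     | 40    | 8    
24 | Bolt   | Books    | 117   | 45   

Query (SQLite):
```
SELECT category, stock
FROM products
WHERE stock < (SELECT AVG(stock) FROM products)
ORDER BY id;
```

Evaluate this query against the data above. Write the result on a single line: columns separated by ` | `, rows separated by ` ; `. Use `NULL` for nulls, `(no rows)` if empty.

Auto | 27 ; Apparel | 20 ; Books | 25 ; Auto | 25 ; Auto | 8

Scalar subquery: AVG(stock) over all products rows = 29.0.
Keep rows where stock < that value.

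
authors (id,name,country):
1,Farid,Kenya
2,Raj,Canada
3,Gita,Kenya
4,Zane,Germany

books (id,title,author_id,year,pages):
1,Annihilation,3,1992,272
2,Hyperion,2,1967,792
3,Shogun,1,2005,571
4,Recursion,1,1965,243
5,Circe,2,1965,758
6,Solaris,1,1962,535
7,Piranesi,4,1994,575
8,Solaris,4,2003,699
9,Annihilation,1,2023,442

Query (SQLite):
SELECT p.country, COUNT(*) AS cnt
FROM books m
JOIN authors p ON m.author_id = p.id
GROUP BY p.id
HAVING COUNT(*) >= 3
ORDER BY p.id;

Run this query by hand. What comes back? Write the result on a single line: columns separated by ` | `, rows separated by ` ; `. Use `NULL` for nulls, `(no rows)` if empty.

Kenya | 4

Join each books row to its authors via author_id.
Group joined rows by authors.id; compute COUNT(*) per group.
HAVING: keep groups with count ≥ 3.
  1: ids {3, 4, 6, 9} → COUNT(*)=4
  2: ids {2, 5} → COUNT(*)=2
  3: ids {1} → COUNT(*)=1
  4: ids {7, 8} → COUNT(*)=2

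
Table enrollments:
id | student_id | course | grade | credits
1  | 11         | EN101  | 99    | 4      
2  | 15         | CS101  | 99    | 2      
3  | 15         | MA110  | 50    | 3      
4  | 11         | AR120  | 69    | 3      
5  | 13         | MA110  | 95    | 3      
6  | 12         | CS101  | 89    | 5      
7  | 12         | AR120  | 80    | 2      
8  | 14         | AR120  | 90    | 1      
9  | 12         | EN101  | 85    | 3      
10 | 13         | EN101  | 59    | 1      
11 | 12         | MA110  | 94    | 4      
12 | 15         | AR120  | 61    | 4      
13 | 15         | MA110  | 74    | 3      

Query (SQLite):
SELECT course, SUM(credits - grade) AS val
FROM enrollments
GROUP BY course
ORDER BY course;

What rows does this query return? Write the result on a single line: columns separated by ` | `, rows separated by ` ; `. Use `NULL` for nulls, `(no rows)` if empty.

AR120 | -290 ; CS101 | -181 ; EN101 | -235 ; MA110 | -300

For each row compute credits - grade.
Group by course; take SUM of the expression per group.
  AR120: ids {4, 7, 8, 12} → SUM(credits - grade)=-290
  CS101: ids {2, 6} → SUM(credits - grade)=-181
  EN101: ids {1, 9, 10} → SUM(credits - grade)=-235
  MA110: ids {3, 5, 11, 13} → SUM(credits - grade)=-300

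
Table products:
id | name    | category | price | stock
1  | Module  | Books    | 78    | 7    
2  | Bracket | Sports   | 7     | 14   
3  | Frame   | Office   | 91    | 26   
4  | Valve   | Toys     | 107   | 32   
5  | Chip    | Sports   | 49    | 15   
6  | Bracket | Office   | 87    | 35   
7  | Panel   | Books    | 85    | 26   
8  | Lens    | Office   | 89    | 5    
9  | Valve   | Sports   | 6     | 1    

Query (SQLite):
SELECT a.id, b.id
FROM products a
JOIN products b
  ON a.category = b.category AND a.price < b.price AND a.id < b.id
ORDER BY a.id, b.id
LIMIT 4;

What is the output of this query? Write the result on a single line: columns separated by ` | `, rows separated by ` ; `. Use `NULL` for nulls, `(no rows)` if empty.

1 | 7 ; 2 | 5 ; 6 | 8

Pairs (a,b) with same category, a.price < b.price, a.id < b.id.
category groups: Books:{1,7} Office:{3,6,8} Sports:{2,5,9} Toys:{4}
Ordered by (a.id, b.id); first 4.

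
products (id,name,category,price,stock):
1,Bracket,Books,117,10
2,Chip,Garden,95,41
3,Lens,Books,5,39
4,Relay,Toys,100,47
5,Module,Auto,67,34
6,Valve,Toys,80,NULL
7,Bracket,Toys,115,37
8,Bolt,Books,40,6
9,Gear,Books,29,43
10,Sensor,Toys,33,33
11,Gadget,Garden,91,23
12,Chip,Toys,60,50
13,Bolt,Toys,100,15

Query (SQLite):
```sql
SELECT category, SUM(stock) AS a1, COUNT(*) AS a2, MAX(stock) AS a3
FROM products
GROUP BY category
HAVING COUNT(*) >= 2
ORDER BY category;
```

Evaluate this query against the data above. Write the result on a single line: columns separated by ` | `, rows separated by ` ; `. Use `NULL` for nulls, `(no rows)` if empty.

Group products by category.
Per group compute: SUM(stock), COUNT(*), MAX(stock).
HAVING: drop groups with fewer than 2 rows.
  Auto: ids {5} → SUM(stock)=34, COUNT(*)=1, MAX(stock)=34
  Books: ids {1, 3, 8, 9} → SUM(stock)=98, COUNT(*)=4, MAX(stock)=43
  Garden: ids {2, 11} → SUM(stock)=64, COUNT(*)=2, MAX(stock)=41
  Toys: ids {4, 6, 7, 10, 12, 13} → SUM(stock)=182, COUNT(*)=6, MAX(stock)=50

Books | 98 | 4 | 43 ; Garden | 64 | 2 | 41 ; Toys | 182 | 6 | 50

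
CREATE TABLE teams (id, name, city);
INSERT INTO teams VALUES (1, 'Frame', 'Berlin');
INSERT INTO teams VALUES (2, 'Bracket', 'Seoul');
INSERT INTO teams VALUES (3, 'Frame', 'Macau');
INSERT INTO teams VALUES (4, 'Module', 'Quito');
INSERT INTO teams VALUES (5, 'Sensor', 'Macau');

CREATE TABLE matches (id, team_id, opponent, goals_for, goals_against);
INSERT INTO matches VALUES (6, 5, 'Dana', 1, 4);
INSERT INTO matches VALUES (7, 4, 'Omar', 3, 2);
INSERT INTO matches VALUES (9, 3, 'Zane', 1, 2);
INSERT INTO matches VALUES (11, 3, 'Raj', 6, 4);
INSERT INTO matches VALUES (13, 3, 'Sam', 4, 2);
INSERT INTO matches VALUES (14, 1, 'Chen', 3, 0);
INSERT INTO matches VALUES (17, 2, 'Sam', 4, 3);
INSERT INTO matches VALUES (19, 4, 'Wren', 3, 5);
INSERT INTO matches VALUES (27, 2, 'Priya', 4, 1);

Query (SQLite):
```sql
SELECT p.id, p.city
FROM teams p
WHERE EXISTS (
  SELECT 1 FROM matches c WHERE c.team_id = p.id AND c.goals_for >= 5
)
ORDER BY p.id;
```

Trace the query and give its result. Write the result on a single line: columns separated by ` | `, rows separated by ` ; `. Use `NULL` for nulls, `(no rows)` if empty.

3 | Macau

For each teams row, check whether any matches with matching team_id has goals_for >= 5.
Keep rows where that is true.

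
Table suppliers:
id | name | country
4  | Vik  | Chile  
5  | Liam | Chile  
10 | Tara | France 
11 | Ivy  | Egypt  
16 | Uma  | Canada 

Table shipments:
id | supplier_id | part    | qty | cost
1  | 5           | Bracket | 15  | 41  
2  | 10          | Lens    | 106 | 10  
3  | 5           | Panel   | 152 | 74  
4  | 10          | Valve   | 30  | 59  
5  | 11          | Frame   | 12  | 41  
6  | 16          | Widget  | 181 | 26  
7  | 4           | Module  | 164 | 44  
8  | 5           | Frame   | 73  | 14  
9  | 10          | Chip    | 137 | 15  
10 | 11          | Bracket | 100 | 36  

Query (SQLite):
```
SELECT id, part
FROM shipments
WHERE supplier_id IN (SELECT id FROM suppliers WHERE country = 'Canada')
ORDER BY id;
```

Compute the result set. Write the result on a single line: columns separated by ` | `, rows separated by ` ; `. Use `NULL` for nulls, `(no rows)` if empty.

6 | Widget

Inner query: suppliers.id where country = 'Canada'.
Outer: keep shipments rows whose supplier_id is in that set.
Inner query → {16}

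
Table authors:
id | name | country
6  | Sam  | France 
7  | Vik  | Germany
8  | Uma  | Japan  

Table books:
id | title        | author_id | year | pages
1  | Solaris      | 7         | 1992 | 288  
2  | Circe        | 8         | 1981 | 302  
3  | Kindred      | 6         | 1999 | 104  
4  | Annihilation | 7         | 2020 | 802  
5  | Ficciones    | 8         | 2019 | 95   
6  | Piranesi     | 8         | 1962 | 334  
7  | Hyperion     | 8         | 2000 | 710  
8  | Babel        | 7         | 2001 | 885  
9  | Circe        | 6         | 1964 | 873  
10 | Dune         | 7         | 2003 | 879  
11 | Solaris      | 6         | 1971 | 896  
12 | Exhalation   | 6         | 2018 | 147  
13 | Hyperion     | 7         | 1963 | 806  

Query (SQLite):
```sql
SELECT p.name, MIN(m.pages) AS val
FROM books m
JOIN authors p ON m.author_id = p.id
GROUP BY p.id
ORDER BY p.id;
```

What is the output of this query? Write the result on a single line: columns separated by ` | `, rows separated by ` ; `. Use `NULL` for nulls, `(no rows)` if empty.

Join each books row to its authors via author_id.
Group joined rows by authors.id; compute MIN(m.pages) per group.
  6: ids {3, 9, 11, 12} → MIN(m.pages)=104
  7: ids {1, 4, 8, 10, 13} → MIN(m.pages)=288
  8: ids {2, 5, 6, 7} → MIN(m.pages)=95

Sam | 104 ; Vik | 288 ; Uma | 95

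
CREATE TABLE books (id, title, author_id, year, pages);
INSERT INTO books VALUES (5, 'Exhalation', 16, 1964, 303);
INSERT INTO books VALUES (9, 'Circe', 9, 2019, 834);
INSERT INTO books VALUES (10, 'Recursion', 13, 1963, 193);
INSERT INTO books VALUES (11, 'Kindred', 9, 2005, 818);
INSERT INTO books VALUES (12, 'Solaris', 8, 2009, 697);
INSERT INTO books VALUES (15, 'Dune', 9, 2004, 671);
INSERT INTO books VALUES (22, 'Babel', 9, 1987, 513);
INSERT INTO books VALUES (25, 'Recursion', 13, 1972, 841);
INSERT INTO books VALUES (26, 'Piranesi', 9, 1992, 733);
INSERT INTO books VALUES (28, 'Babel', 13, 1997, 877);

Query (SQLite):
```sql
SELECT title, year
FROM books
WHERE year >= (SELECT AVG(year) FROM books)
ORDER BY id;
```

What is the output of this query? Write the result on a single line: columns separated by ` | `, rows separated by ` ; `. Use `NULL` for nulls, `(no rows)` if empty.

Circe | 2019 ; Kindred | 2005 ; Solaris | 2009 ; Dune | 2004 ; Piranesi | 1992 ; Babel | 1997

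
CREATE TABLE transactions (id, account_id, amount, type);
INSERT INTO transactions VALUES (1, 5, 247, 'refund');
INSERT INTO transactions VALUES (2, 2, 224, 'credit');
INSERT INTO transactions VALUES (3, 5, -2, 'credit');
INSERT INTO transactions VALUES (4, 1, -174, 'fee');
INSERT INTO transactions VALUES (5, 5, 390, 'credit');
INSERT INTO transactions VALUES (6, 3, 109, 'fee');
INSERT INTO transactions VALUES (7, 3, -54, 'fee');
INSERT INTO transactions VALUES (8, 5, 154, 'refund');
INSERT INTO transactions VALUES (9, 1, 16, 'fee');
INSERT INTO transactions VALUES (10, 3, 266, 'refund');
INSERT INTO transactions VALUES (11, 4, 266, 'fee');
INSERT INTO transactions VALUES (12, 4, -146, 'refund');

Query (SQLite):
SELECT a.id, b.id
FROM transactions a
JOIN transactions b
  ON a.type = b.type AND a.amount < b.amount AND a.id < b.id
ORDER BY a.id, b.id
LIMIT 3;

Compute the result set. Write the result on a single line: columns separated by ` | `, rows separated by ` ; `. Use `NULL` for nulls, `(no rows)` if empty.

Pairs (a,b) with same type, a.amount < b.amount, a.id < b.id.
type groups: credit:{2,3,5} fee:{4,6,7,9,11} refund:{1,8,10,12}
Ordered by (a.id, b.id); first 3.

1 | 10 ; 2 | 5 ; 3 | 5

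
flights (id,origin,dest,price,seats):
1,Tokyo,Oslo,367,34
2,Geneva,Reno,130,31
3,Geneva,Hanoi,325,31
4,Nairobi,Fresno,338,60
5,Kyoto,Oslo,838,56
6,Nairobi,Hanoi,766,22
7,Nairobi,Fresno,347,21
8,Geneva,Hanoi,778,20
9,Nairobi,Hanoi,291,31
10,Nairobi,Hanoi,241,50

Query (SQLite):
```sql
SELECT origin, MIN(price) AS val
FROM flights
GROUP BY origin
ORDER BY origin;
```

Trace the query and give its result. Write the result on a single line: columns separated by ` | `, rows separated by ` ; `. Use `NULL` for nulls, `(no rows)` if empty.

Geneva | 130 ; Kyoto | 838 ; Nairobi | 241 ; Tokyo | 367

Partition flights by origin; compute MIN(price) within each group.
  Geneva: ids {2, 3, 8} → MIN(price)=130
  Kyoto: ids {5} → MIN(price)=838
  Nairobi: ids {4, 6, 7, 9, 10} → MIN(price)=241
  Tokyo: ids {1} → MIN(price)=367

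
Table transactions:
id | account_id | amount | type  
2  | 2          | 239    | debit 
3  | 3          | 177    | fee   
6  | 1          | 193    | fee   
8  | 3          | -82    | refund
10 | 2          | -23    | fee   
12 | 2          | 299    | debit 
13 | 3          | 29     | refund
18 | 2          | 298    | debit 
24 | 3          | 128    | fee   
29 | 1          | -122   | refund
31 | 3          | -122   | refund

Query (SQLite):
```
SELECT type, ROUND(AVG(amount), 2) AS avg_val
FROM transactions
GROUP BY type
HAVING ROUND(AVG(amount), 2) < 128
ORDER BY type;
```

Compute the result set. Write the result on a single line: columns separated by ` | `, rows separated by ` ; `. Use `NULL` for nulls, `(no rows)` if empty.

Partition transactions by type; compute ROUND(AVG(amount), 2) within each group.
HAVING: keep groups where ROUND(AVG(amount), 2) < 128.
  debit: ids {2, 12, 18} → ROUND(AVG(amount), 2)=278.67
  fee: ids {3, 6, 10, 24} → ROUND(AVG(amount), 2)=118.75
  refund: ids {8, 13, 29, 31} → ROUND(AVG(amount), 2)=-74.25

fee | 118.75 ; refund | -74.25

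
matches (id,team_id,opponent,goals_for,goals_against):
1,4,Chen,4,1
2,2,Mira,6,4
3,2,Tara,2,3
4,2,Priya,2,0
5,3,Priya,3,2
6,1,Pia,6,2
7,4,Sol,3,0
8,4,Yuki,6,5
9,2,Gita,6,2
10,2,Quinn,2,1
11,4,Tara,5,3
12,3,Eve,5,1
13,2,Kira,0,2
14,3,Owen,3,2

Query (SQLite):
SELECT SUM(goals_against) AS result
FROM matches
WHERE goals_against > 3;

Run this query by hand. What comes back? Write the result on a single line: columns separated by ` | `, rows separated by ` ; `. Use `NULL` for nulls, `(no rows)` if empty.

9

Rows where goals_against > 3 → goals_against values: [4, 5].
SUM of non-NULL values = 9.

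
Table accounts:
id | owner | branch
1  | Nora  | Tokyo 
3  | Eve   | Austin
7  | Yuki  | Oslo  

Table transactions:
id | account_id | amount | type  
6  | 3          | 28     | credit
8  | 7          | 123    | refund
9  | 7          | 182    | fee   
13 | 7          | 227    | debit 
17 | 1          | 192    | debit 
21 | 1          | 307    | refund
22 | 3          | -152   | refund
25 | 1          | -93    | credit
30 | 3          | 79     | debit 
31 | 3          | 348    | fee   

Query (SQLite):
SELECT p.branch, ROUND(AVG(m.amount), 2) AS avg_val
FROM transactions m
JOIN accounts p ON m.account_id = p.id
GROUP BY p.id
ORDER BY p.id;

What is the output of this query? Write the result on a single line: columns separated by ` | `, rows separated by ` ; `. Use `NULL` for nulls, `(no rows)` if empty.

Join each transactions row to its accounts via account_id.
Group joined rows by accounts.id; compute ROUND(AVG(m.amount), 2) per group.
  1: ids {17, 21, 25} → ROUND(AVG(m.amount), 2)=135.33
  3: ids {6, 22, 30, 31} → ROUND(AVG(m.amount), 2)=75.75
  7: ids {8, 9, 13} → ROUND(AVG(m.amount), 2)=177.33

Tokyo | 135.33 ; Austin | 75.75 ; Oslo | 177.33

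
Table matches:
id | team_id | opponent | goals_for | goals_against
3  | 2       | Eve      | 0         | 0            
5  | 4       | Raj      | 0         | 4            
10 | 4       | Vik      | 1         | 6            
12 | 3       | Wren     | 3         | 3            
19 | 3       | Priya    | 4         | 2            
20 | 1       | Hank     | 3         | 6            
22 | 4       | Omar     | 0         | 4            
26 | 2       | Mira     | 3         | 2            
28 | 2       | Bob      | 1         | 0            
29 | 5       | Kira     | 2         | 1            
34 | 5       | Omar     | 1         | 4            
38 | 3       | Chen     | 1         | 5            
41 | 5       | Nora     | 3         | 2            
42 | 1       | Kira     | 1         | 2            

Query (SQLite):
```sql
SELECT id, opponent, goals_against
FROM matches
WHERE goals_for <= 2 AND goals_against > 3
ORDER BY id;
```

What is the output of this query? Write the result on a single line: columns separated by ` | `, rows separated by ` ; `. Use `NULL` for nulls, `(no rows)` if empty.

goals_for <= 2: ids {3, 5, 10, 22, 28, 29, 34, 38, 42}
goals_against > 3: ids {5, 10, 20, 22, 34, 38}
Combine with AND.

5 | Raj | 4 ; 10 | Vik | 6 ; 22 | Omar | 4 ; 34 | Omar | 4 ; 38 | Chen | 5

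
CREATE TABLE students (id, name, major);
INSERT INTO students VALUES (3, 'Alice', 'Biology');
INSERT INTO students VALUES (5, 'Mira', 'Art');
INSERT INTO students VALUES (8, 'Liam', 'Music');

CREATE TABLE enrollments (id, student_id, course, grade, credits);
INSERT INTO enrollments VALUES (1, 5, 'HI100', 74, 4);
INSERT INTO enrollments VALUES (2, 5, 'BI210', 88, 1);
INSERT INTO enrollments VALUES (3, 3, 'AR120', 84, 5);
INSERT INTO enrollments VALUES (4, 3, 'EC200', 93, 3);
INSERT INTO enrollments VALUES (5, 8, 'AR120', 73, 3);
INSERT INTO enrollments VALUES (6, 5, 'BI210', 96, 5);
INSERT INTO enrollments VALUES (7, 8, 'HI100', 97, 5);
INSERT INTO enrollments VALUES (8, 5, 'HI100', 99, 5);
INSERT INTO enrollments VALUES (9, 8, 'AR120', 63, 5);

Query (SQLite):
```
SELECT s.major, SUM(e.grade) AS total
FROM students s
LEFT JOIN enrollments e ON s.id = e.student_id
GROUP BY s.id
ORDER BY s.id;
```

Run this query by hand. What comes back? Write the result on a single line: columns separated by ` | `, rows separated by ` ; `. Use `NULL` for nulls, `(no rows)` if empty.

Biology | 177 ; Art | 357 ; Music | 233

LEFT JOIN keeps every students row; unmatched ones get NULL for enrollments columns.
Group by students.id and compute SUM(e.grade). SUM over an all-NULL group is NULL.
  3: ids {3, 4} → SUM(e.grade)=177
  5: ids {1, 2, 6, 8} → SUM(e.grade)=357
  8: ids {5, 7, 9} → SUM(e.grade)=233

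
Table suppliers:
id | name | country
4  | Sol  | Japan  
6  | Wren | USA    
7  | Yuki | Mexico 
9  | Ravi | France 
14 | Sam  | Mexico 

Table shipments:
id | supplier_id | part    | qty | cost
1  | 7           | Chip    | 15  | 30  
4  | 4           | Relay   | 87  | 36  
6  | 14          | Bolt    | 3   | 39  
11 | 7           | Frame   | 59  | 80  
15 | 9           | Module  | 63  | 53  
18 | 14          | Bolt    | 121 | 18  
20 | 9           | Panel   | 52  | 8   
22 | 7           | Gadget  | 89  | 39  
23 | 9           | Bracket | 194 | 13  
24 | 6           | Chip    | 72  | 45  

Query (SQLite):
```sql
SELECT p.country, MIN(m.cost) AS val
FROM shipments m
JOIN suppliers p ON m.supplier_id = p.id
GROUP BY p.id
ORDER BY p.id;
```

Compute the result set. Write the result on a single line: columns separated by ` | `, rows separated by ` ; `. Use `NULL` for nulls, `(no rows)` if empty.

Join each shipments row to its suppliers via supplier_id.
Group joined rows by suppliers.id; compute MIN(m.cost) per group.
  4: ids {4} → MIN(m.cost)=36
  6: ids {24} → MIN(m.cost)=45
  7: ids {1, 11, 22} → MIN(m.cost)=30
  9: ids {15, 20, 23} → MIN(m.cost)=8
  14: ids {6, 18} → MIN(m.cost)=18

Japan | 36 ; USA | 45 ; Mexico | 30 ; France | 8 ; Mexico | 18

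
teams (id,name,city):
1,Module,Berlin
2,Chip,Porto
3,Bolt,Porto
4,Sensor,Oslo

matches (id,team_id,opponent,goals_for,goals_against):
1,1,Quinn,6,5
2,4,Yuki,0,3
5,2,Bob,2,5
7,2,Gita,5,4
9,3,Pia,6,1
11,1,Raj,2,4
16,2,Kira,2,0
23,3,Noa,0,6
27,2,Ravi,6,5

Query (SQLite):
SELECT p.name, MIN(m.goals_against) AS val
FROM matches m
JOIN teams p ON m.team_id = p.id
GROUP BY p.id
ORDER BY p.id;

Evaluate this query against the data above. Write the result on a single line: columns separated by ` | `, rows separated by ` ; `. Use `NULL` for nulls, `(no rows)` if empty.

Join each matches row to its teams via team_id.
Group joined rows by teams.id; compute MIN(m.goals_against) per group.
  1: ids {1, 11} → MIN(m.goals_against)=4
  2: ids {5, 7, 16, 27} → MIN(m.goals_against)=0
  3: ids {9, 23} → MIN(m.goals_against)=1
  4: ids {2} → MIN(m.goals_against)=3

Module | 4 ; Chip | 0 ; Bolt | 1 ; Sensor | 3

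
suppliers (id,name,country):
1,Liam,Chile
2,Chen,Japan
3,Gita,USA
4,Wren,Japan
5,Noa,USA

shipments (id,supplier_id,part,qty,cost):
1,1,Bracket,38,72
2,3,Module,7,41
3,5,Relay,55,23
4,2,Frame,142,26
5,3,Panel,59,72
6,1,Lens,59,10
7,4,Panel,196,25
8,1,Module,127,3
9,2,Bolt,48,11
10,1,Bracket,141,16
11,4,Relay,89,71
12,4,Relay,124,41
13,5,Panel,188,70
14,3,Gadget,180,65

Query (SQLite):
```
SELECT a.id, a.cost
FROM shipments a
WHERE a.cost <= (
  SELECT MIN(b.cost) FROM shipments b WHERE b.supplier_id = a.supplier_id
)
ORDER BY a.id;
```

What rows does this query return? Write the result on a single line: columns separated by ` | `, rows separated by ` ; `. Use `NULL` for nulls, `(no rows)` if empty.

2 | 41 ; 3 | 23 ; 7 | 25 ; 8 | 3 ; 9 | 11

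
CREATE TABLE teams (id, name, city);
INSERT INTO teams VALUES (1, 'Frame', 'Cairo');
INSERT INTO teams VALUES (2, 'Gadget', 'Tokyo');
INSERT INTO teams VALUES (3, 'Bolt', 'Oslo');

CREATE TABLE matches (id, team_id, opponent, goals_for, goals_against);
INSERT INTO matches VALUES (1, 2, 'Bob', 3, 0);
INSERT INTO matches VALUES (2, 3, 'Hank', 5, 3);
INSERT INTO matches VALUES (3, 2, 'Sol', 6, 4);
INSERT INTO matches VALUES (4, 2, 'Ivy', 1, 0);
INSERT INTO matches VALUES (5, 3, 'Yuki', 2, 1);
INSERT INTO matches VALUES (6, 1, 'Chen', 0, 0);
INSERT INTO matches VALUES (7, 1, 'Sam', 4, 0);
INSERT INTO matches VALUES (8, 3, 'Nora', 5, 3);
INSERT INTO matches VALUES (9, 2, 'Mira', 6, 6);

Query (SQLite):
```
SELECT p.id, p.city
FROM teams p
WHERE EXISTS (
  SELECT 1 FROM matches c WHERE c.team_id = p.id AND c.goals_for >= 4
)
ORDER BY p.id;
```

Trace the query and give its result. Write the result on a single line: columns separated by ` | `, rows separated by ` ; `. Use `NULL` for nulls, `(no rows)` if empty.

For each teams row, check whether any matches with matching team_id has goals_for >= 4.
Keep rows where that is true.

1 | Cairo ; 2 | Tokyo ; 3 | Oslo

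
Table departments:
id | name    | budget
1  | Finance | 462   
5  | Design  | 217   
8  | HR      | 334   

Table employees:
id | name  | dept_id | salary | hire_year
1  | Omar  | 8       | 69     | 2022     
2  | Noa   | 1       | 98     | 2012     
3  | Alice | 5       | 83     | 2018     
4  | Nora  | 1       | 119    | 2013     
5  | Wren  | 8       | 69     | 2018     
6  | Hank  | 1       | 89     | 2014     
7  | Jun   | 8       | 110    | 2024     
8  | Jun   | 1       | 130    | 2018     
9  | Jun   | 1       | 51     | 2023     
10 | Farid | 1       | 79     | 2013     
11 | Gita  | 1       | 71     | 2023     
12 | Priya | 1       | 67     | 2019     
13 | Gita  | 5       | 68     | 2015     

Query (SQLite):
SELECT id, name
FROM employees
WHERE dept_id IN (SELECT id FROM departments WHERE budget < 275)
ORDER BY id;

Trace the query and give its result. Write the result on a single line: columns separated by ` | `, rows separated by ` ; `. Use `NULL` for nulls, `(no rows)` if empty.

Inner query: departments.id where budget < 275.
Outer: keep employees rows whose dept_id is in that set.
Inner query → {5}

3 | Alice ; 13 | Gita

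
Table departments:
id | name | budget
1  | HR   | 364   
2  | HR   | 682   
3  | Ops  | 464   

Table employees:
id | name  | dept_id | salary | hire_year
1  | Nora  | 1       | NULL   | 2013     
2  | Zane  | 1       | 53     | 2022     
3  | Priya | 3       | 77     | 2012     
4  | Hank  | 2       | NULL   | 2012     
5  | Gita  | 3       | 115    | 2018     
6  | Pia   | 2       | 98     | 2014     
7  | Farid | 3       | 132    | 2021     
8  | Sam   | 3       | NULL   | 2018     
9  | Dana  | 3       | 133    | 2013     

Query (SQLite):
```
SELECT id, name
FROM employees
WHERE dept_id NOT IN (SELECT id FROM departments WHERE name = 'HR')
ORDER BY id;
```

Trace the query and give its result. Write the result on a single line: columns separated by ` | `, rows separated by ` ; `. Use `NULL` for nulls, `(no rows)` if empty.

3 | Priya ; 5 | Gita ; 7 | Farid ; 8 | Sam ; 9 | Dana

Inner query: departments.id where name = 'HR'.
Outer: keep employees rows whose dept_id is not in that set.
Inner query → {1, 2}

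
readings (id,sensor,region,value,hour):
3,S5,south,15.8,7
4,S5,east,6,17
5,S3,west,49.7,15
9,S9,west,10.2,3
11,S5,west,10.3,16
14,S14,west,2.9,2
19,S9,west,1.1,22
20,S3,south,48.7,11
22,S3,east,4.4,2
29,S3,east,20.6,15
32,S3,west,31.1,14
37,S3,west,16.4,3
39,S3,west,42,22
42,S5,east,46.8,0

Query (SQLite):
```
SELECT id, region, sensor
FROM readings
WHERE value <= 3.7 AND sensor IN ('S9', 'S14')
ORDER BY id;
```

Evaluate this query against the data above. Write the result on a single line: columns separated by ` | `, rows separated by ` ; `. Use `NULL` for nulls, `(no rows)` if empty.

14 | west | S14 ; 19 | west | S9

value <= 3.7: ids {14, 19}
sensor IN ('S9', 'S14'): ids {9, 14, 19}
Combine with AND.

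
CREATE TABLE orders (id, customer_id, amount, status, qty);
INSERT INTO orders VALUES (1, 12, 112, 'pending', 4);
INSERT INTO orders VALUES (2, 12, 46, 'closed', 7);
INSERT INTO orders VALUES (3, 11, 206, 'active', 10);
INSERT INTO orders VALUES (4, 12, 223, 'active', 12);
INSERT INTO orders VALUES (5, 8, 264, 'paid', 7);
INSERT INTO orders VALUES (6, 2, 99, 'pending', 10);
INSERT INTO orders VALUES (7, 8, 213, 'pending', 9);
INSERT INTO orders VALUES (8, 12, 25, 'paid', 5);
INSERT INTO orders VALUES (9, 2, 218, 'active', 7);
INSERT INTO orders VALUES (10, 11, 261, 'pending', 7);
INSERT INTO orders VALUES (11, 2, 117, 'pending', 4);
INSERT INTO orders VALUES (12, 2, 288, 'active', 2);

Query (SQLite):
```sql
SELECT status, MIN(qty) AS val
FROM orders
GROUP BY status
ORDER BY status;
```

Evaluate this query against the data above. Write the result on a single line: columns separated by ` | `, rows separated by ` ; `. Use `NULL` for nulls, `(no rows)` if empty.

Partition orders by status; compute MIN(qty) within each group.
  active: ids {3, 4, 9, 12} → MIN(qty)=2
  closed: ids {2} → MIN(qty)=7
  paid: ids {5, 8} → MIN(qty)=5
  pending: ids {1, 6, 7, 10, 11} → MIN(qty)=4

active | 2 ; closed | 7 ; paid | 5 ; pending | 4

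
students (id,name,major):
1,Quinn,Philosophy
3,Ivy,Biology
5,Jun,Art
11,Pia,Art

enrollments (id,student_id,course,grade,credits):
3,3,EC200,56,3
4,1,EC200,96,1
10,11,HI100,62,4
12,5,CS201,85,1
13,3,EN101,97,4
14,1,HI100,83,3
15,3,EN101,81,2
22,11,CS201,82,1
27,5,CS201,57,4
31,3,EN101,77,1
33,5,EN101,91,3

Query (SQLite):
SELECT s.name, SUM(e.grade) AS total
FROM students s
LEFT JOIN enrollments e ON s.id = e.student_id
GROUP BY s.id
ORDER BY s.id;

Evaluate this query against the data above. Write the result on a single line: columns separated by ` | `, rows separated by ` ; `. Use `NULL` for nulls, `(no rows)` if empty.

Quinn | 179 ; Ivy | 311 ; Jun | 233 ; Pia | 144

LEFT JOIN keeps every students row; unmatched ones get NULL for enrollments columns.
Group by students.id and compute SUM(e.grade). SUM over an all-NULL group is NULL.
  1: ids {4, 14} → SUM(e.grade)=179
  3: ids {3, 13, 15, 31} → SUM(e.grade)=311
  5: ids {12, 27, 33} → SUM(e.grade)=233
  11: ids {10, 22} → SUM(e.grade)=144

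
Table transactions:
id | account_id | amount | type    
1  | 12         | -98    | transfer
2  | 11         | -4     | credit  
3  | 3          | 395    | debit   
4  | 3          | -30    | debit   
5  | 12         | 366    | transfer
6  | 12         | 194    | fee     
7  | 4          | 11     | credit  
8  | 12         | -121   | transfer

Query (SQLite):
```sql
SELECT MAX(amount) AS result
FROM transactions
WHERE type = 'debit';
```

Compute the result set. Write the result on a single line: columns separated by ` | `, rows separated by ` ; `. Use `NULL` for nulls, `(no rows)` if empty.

395

Rows where type='debit' → amount values: [395, -30].
MAX of non-NULL values = 395.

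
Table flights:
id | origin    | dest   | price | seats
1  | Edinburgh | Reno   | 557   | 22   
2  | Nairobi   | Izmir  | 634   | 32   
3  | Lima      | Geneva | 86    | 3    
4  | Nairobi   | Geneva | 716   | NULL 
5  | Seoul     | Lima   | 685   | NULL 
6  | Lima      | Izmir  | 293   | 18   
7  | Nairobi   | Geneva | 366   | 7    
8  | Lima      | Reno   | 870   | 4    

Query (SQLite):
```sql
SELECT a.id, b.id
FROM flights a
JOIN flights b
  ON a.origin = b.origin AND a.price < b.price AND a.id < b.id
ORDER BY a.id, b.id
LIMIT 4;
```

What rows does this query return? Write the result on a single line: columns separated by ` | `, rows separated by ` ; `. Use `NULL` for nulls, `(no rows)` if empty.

2 | 4 ; 3 | 6 ; 3 | 8 ; 6 | 8

Pairs (a,b) with same origin, a.price < b.price, a.id < b.id.
origin groups: Edinburgh:{1} Lima:{3,6,8} Nairobi:{2,4,7} Seoul:{5}
Ordered by (a.id, b.id); first 4.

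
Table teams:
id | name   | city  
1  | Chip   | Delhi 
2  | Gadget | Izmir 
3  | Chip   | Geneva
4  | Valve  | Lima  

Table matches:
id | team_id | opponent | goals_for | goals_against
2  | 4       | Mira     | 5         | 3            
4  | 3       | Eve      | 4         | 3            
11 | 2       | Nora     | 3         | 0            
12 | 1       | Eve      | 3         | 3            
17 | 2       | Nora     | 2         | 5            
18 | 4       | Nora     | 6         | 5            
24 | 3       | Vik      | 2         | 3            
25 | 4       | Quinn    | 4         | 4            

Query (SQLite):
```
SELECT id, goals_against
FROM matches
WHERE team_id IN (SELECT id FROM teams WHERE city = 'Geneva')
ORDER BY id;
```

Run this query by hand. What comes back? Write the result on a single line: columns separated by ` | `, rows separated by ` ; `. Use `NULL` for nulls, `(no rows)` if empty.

4 | 3 ; 24 | 3

Inner query: teams.id where city = 'Geneva'.
Outer: keep matches rows whose team_id is in that set.
Inner query → {3}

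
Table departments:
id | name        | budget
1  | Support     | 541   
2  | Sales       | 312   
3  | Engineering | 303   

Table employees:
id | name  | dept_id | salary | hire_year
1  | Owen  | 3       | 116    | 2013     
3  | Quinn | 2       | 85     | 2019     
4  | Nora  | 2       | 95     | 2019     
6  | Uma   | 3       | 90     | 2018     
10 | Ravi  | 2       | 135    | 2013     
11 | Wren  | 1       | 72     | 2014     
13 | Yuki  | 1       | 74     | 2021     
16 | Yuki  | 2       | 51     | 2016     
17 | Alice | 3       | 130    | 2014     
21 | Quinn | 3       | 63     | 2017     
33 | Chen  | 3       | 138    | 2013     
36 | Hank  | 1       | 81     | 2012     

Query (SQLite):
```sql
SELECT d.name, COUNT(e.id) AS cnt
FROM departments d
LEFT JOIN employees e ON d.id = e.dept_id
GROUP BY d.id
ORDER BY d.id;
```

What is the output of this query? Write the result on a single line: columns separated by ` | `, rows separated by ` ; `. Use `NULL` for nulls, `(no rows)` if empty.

LEFT JOIN keeps every departments row; unmatched ones get NULL for employees columns.
Group by departments.id and compute COUNT(e.id). COUNT(col) of an all-NULL group is 0.
  1: ids {11, 13, 36} → COUNT(e.id)=3
  2: ids {3, 4, 10, 16} → COUNT(e.id)=4
  3: ids {1, 6, 17, 21, 33} → COUNT(e.id)=5

Support | 3 ; Sales | 4 ; Engineering | 5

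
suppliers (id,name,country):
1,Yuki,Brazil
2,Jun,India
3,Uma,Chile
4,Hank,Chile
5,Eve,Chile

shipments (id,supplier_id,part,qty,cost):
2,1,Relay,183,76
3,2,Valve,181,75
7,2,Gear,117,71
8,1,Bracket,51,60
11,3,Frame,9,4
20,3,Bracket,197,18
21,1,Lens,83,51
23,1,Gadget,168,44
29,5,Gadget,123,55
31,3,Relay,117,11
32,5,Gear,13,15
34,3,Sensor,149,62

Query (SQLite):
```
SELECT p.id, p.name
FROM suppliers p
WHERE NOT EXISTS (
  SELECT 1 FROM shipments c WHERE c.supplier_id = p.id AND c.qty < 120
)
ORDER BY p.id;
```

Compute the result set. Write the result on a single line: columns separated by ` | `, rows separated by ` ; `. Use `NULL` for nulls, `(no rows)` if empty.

For each suppliers row, check whether any shipments with matching supplier_id has qty < 120.
Keep rows where that is false.

4 | Hank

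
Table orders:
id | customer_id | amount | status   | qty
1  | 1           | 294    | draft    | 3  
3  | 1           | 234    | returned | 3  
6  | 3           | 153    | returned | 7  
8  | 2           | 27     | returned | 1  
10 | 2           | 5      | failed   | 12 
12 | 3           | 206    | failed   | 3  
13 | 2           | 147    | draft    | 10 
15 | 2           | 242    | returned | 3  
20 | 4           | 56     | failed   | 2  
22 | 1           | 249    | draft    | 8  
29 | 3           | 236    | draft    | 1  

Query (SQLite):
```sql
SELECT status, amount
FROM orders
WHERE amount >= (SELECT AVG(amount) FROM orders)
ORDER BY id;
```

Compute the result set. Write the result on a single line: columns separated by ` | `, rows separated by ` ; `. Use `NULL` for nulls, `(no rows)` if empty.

Scalar subquery: AVG(amount) over all orders rows = 168.090909 (≈; comparison uses full precision).
Keep rows where amount >= that value.

draft | 294 ; returned | 234 ; failed | 206 ; returned | 242 ; draft | 249 ; draft | 236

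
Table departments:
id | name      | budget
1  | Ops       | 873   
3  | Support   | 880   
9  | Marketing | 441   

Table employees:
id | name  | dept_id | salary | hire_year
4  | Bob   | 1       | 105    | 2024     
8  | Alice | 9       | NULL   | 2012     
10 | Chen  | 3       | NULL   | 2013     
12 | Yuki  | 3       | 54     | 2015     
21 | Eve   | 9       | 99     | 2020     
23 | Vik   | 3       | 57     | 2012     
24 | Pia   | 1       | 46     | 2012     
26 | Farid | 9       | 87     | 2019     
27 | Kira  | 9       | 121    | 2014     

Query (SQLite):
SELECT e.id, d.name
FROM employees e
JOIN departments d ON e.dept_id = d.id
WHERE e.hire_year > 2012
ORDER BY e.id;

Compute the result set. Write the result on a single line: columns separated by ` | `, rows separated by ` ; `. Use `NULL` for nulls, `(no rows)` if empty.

4 | Ops ; 10 | Support ; 12 | Support ; 21 | Marketing ; 26 | Marketing ; 27 | Marketing

Each employees row matches the departments row where dept_id = departments.id.
Then keep rows with e.hire_year > 2012.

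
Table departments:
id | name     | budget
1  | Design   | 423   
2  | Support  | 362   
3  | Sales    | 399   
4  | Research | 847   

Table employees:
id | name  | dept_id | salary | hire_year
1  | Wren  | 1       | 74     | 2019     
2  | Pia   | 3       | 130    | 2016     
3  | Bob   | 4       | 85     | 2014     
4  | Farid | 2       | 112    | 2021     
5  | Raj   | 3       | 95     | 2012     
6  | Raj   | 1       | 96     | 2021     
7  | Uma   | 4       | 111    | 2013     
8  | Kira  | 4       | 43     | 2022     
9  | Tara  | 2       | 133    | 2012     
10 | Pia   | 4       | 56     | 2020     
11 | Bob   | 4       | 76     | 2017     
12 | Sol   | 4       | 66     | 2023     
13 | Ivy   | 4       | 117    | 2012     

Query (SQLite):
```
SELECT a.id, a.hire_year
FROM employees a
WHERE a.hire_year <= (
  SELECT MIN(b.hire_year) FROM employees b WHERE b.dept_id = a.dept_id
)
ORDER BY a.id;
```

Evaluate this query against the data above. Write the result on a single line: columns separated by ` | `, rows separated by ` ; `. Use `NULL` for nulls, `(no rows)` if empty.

1 | 2019 ; 5 | 2012 ; 9 | 2012 ; 13 | 2012

For each employees row a, compute MIN(hire_year) over rows sharing a.dept_id.
Keep row a if a.hire_year <= that per-group MIN.
  dept_id=1: MIN(hire_year) = 2019
  dept_id=2: MIN(hire_year) = 2012
  dept_id=3: MIN(hire_year) = 2012
  dept_id=4: MIN(hire_year) = 2012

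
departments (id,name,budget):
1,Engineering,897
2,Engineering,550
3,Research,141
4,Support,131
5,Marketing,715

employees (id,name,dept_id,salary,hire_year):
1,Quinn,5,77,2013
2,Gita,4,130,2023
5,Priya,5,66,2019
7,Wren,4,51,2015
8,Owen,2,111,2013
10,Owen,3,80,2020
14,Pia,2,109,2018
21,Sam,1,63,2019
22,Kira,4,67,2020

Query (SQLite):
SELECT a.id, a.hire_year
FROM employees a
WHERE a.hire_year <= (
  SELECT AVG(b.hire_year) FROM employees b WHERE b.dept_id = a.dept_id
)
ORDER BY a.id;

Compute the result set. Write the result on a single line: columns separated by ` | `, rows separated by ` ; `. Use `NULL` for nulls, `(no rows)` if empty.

For each employees row a, compute AVG(hire_year) over rows sharing a.dept_id.
Keep row a if a.hire_year <= that per-group AVG.
  dept_id=1: AVG(hire_year) = 2019.0
  dept_id=2: AVG(hire_year) = 2015.5
  dept_id=3: AVG(hire_year) = 2020.0
  dept_id=4: AVG(hire_year) = 2019.333333
  dept_id=5: AVG(hire_year) = 2016.0

1 | 2013 ; 7 | 2015 ; 8 | 2013 ; 10 | 2020 ; 21 | 2019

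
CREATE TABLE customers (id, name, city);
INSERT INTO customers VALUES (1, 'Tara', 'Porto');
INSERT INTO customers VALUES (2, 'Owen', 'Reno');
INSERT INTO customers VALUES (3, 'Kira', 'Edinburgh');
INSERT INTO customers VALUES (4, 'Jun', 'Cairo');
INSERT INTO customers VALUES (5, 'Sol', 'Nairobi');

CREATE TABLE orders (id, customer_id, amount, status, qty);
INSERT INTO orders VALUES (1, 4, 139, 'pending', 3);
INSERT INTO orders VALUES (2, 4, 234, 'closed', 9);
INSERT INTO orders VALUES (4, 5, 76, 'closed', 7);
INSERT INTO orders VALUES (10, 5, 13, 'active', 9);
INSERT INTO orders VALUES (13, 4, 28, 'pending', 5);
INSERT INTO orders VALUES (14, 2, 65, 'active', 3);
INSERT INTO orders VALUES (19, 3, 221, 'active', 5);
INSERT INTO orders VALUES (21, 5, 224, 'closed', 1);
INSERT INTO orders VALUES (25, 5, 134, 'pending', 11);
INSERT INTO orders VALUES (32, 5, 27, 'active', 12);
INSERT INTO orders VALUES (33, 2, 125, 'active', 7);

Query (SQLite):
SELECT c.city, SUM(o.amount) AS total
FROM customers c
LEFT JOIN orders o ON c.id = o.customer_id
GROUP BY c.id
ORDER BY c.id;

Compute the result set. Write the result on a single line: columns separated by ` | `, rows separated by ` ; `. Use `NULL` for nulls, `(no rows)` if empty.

LEFT JOIN keeps every customers row; unmatched ones get NULL for orders columns.
Group by customers.id and compute SUM(o.amount). SUM over an all-NULL group is NULL.
  1: ids {—} → SUM(o.amount)=NULL
  2: ids {14, 33} → SUM(o.amount)=190
  3: ids {19} → SUM(o.amount)=221
  4: ids {1, 2, 13} → SUM(o.amount)=401
  5: ids {4, 10, 21, 25, 32} → SUM(o.amount)=474

Porto | NULL ; Reno | 190 ; Edinburgh | 221 ; Cairo | 401 ; Nairobi | 474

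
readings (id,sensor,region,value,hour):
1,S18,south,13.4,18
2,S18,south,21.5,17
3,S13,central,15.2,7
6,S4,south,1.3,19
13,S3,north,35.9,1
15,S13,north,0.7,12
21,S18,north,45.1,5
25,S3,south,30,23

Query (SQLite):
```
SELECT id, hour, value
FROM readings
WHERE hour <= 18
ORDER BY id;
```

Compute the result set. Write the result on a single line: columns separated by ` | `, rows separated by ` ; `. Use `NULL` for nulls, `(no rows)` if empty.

1 | 18 | 13.4 ; 2 | 17 | 21.5 ; 3 | 7 | 15.2 ; 13 | 1 | 35.9 ; 15 | 12 | 0.7 ; 21 | 5 | 45.1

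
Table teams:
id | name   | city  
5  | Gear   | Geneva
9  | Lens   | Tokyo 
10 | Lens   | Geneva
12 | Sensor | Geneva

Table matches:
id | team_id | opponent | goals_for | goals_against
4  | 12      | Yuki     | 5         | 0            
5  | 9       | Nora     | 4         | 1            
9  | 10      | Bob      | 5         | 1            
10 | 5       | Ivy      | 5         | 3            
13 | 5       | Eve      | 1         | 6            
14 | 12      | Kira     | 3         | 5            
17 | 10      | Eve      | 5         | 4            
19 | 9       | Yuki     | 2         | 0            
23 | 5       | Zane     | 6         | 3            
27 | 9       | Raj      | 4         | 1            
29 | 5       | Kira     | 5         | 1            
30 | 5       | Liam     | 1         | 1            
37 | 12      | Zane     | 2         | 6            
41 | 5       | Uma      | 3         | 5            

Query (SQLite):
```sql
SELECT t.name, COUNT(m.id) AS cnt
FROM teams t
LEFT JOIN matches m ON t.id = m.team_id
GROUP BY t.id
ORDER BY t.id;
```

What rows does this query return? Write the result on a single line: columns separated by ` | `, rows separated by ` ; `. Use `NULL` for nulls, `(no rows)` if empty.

Gear | 6 ; Lens | 3 ; Lens | 2 ; Sensor | 3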